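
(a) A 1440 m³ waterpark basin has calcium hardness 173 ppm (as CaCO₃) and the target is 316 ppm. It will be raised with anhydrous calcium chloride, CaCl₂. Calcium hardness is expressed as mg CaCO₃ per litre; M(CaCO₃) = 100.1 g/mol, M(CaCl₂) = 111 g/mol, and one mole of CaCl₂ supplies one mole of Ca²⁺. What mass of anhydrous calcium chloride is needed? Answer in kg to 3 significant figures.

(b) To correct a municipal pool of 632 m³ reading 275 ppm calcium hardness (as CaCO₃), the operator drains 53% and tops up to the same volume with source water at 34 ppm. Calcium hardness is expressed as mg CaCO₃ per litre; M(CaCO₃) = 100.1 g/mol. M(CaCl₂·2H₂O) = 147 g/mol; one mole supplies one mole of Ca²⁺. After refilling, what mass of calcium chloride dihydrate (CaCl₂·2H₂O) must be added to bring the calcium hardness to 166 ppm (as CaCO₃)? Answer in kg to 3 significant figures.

(a) Volume: 1440 m³ = 1,440,000 L.
(a) Hardness to add: (316 − 173) = 143 mg/L as CaCO₃ × 1,440,000 L = 205,900 g as CaCO₃.
(a) Moles of Ca²⁺ (1 mol Ca²⁺ ≡ 1 mol CaCO₃): 205,900 / 100.1 g/mol = 2057 mol.
(a) Mass of CaCl₂: 2057 × 111 = 228,300 g.

(b) Volume: 632 m³ = 632,000 L.
(b) After draining 53% and refilling: 275 × 0.47 + 34 × 0.53 = 147.27 ppm.
(b) Deficit to target: 166 − 147.27 = 18.73 mg/L.
(b) As CaCO₃: 18.73 mg/L × 632,000 L = 11,840 g; ÷ 100.1 = 118.3 mol Ca²⁺.
(b) Mass: 118.3 × 147 = 17,380 g.

(a) 228 kg; (b) 17.4 kg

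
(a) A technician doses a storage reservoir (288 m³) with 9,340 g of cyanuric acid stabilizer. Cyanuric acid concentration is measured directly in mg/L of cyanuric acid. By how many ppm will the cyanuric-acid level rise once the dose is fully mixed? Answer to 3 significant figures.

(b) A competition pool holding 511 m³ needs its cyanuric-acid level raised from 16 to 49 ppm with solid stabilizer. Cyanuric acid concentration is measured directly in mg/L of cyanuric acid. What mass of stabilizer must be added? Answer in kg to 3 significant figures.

(a) 32.4 ppm; (b) 16.9 kg

(a) Volume: 288 m³ = 288,000 L.
(a) Rise: 9,340 g / 288,000 L × 1000 = 32.43 mg/L.

(b) Volume: 511 m³ = 511,000 L.
(b) CYA to add: (49 − 16) = 33 mg/L × 511,000 L = 16,860 g cyanuric acid.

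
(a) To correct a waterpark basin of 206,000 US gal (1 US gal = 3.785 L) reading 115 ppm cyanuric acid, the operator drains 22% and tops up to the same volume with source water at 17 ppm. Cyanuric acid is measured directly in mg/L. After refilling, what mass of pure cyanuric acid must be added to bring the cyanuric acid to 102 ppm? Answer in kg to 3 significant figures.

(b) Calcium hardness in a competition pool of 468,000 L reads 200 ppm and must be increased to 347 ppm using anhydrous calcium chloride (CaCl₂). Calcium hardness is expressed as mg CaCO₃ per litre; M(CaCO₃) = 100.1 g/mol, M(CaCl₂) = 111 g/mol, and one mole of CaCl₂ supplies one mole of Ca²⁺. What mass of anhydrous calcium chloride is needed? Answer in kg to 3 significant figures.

(a) Volume: 206,000 US gal × 3.785 L/gal = 779,710 L.
(a) After draining 22% and refilling: 115 × 0.78 + 17 × 0.22 = 93.44 ppm.
(a) Deficit to target: 102 − 93.44 = 8.56 mg/L.
(a) Mass: 8.56 mg/L × 779,710 L = 6674 g cyanuric acid.

(b) Hardness to add: (347 − 200) = 147 mg/L as CaCO₃ × 468,000 L = 68,800 g as CaCO₃.
(b) Moles of Ca²⁺ (1 mol Ca²⁺ ≡ 1 mol CaCO₃): 68,800 / 100.1 g/mol = 687.3 mol.
(b) Mass of CaCl₂: 687.3 × 111 = 76,290 g.

(a) 6.67 kg; (b) 76.3 kg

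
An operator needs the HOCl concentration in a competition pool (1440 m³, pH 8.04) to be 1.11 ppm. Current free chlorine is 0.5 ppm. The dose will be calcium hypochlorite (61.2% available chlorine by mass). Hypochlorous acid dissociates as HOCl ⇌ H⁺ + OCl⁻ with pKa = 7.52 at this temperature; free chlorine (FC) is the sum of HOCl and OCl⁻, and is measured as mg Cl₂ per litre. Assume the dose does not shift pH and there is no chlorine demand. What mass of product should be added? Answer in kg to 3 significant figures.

10.1 kg

Volume: 1440 m³ = 1,440,000 L.
[OCl⁻]/[HOCl] = 10^(pH − pKa) = 10^(8.04 − 7.52) = 3.311; fraction as HOCl = 1/(1 + 3.311) = 0.2319.
Free chlorine required for 1.11 ppm HOCl: 1.11 / 0.2319 = 4.786 ppm.
FC to add: 4.786 − 0.5 = 4.286 mg/L as Cl₂.
Cl₂ equivalent: 4.286 mg/L × 1,440,000 L = 6171 g.
Product at 61.2% available Cl: 6171 / 0.612 = 10,080 g.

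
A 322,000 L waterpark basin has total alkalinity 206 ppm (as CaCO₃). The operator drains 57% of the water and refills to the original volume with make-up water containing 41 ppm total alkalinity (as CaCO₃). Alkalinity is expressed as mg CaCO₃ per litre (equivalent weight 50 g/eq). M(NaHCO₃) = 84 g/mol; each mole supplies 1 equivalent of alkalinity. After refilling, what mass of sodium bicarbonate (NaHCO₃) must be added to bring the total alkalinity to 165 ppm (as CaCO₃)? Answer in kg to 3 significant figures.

28.7 kg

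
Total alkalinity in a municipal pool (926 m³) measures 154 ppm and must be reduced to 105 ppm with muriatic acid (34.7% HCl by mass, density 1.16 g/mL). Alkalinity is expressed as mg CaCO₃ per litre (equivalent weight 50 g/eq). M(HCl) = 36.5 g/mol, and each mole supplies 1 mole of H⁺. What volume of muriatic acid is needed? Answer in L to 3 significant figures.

82.3 L

Volume: 926 m³ = 926,000 L.
Alkalinity to neutralize: (154 − 105) = 49 mg/L as CaCO₃ × 926,000 L = 45,370 g as CaCO₃.
Equivalents of H⁺ required: 45,370 ÷ 50 g/eq = 907.5 eq = 907.5 mol HCl.
Mass of HCl: 907.5 × 36.5 = 33,120 g.
Mass of 34.7% solution: 33,120 / 0.347 = 95,460 g.
Volume: 95,460 g ÷ 1.16 g/mL = 82,290 mL.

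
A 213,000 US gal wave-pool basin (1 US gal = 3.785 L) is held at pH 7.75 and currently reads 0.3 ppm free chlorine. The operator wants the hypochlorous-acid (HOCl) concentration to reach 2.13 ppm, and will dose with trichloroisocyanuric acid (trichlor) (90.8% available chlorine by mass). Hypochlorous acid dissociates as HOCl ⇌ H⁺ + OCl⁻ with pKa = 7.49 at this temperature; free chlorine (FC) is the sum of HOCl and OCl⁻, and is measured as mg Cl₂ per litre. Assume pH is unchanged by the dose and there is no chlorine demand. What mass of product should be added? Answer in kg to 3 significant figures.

5.07 kg

Volume: 213,000 US gal × 3.785 L/gal = 806,205 L.
[OCl⁻]/[HOCl] = 10^(pH − pKa) = 10^(7.75 − 7.49) = 1.82; fraction as HOCl = 1/(1 + 1.82) = 0.3546.
Free chlorine required for 2.13 ppm HOCl: 2.13 / 0.3546 = 6.006 ppm.
FC to add: 6.006 − 0.3 = 5.706 mg/L as Cl₂.
Cl₂ equivalent: 5.706 mg/L × 806,205 L = 4600 g.
Product at 90.8% available Cl: 4600 / 0.908 = 5066 g.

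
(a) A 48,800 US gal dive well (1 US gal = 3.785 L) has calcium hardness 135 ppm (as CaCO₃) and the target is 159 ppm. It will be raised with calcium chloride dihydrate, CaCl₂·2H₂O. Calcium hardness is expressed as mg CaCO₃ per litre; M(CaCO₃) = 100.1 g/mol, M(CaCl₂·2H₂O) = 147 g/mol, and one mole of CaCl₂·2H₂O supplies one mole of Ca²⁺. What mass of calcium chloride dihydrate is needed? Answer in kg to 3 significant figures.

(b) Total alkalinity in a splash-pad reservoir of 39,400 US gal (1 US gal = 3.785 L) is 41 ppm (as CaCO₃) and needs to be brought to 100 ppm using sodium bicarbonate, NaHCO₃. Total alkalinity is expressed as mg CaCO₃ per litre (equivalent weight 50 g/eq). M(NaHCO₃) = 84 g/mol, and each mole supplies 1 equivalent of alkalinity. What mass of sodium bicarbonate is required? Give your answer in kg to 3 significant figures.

(a) Volume: 48,800 US gal × 3.785 L/gal = 184,708 L.
(a) Hardness to add: (159 − 135) = 24 mg/L as CaCO₃ × 184,708 L = 4433 g as CaCO₃.
(a) Moles of Ca²⁺ (1 mol Ca²⁺ ≡ 1 mol CaCO₃): 4433 / 100.1 g/mol = 44.29 mol.
(a) Mass of CaCl₂·2H₂O: 44.29 × 147 = 6510 g.

(b) Volume: 39,400 US gal × 3.785 L/gal = 149,129 L.
(b) Alkalinity to add: (100 − 41) = 59 mg/L as CaCO₃ × 149,129 L = 8799 g as CaCO₃.
(b) Equivalents: 8799 g ÷ 50 g/eq = 176 eq.
(b) NaHCO₃ supplies 1 eq per mole → 176 mol.
(b) Mass: 176 mol × 84 g/mol = 14,780 g.

(a) 6.51 kg; (b) 14.8 kg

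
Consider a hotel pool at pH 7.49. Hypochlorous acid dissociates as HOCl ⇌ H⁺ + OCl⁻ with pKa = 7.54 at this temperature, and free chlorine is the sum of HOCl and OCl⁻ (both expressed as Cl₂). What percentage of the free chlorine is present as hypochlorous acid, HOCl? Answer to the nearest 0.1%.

52.9%

[OCl⁻]/[HOCl] = 10^(pH − pKa) = 10^(7.49 − 7.54) = 10^-0.05 = 0.8913.
Fraction as HOCl = 1 / (1 + 0.8913) = 0.5288.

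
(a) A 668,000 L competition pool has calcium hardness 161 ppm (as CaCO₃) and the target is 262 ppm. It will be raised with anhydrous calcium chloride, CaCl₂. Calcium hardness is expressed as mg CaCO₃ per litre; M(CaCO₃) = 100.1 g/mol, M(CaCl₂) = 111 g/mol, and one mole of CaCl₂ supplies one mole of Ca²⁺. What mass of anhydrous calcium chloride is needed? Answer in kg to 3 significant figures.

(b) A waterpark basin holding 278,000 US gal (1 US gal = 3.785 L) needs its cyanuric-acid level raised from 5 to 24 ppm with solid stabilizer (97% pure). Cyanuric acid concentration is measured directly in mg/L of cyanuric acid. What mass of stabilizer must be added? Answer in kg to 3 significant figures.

(a) Hardness to add: (262 − 161) = 101 mg/L as CaCO₃ × 668,000 L = 67,470 g as CaCO₃.
(a) Moles of Ca²⁺ (1 mol Ca²⁺ ≡ 1 mol CaCO₃): 67,470 / 100.1 g/mol = 674 mol.
(a) Mass of CaCl₂: 674 × 111 = 74,810 g.

(b) Volume: 278,000 US gal × 3.785 L/gal = 1,052,230 L.
(b) CYA to add: (24 − 5) = 19 mg/L × 1,052,230 L = 19,990 g cyanuric acid.
(b) At 97% purity: 19,990 / 0.97 = 20,610 g product.

(a) 74.8 kg; (b) 20.6 kg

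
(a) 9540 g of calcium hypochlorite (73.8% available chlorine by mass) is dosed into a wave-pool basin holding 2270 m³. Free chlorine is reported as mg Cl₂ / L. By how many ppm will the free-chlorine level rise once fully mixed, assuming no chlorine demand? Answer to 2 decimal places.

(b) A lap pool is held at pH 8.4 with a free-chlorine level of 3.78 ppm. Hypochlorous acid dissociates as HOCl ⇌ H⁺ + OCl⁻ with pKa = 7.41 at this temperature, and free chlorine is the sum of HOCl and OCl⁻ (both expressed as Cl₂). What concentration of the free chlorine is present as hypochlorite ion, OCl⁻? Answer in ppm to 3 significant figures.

(a) Volume: 2270 m³ = 2,270,000 L.
(a) Available chlorine delivered: 9540 g × 0.738 = 7041 g as Cl₂.
(a) Concentration rise: 7041 g / 2,270,000 L = 3.102 mg/L = 3.10 ppm.

(b) [OCl⁻]/[HOCl] = 10^(pH − pKa) = 10^(8.4 − 7.41) = 10^0.99 = 9.772.
(b) Fraction as HOCl = 1 / (1 + 9.772) = 0.09283.
(b) OCl⁻ = (1 − 0.09283) × 3.78 ppm = 3.429 ppm.

(a) 3.10 ppm; (b) 3.43 ppm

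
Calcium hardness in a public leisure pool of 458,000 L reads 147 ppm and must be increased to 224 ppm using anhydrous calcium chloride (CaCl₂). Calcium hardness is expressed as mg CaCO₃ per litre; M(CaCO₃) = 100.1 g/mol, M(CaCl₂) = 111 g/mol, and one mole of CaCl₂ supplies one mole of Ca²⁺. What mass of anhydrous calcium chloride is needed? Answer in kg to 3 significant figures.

39.1 kg

Hardness to add: (224 − 147) = 77 mg/L as CaCO₃ × 458,000 L = 35,270 g as CaCO₃.
Moles of Ca²⁺ (1 mol Ca²⁺ ≡ 1 mol CaCO₃): 35,270 / 100.1 g/mol = 352.3 mol.
Mass of CaCl₂: 352.3 × 111 = 39,110 g.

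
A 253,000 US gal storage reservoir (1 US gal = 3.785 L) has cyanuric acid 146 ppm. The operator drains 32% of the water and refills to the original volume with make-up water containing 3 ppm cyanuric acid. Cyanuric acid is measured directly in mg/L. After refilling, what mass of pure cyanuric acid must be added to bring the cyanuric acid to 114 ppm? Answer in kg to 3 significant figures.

13.2 kg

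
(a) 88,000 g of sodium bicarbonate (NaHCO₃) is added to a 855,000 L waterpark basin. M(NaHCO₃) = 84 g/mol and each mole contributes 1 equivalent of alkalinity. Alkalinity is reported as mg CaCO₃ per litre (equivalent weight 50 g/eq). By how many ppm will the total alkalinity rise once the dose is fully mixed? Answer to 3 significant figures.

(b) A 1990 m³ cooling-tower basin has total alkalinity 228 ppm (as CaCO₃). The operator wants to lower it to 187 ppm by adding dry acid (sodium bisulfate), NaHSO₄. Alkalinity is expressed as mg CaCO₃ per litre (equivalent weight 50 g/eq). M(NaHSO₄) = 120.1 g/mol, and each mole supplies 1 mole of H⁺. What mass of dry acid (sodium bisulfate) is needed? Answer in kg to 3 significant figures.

(a) Moles of NaHCO₃: 88,000 g ÷ 84 g/mol = 1048 mol → 1048 eq of alkalinity.
(a) As CaCO₃: 1048 eq × 50 g/eq = 52,380 g.
(a) Rise: 52,380 g / 855,000 L × 1000 = 61.26 mg/L.

(b) Volume: 1990 m³ = 1,990,000 L.
(b) Alkalinity to neutralize: (228 − 187) = 41 mg/L as CaCO₃ × 1,990,000 L = 81,590 g as CaCO₃.
(b) Equivalents of H⁺ required: 81,590 ÷ 50 g/eq = 1632 eq = 1632 mol NaHSO₄.
(b) Mass of NaHSO₄: 1632 × 120.1 = 196,000 g.

(a) 61.3 ppm; (b) 196 kg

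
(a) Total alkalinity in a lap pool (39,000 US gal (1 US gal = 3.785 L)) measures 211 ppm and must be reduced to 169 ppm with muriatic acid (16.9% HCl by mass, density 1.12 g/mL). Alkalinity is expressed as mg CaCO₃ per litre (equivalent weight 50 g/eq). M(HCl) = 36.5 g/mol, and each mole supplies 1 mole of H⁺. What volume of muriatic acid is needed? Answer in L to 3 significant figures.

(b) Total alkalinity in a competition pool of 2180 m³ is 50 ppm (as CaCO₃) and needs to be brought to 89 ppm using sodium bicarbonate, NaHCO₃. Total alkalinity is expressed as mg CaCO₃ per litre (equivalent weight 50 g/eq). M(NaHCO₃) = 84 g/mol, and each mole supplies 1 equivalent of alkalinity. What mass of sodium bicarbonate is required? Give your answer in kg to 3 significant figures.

(a) Volume: 39,000 US gal × 3.785 L/gal = 147,615 L.
(a) Alkalinity to neutralize: (211 − 169) = 42 mg/L as CaCO₃ × 147,615 L = 6200 g as CaCO₃.
(a) Equivalents of H⁺ required: 6200 ÷ 50 g/eq = 124 eq = 124 mol HCl.
(a) Mass of HCl: 124 × 36.5 = 4526 g.
(a) Mass of 16.9% solution: 4526 / 0.169 = 26,780 g.
(a) Volume: 26,780 g ÷ 1.12 g/mL = 23,910 mL.

(b) Volume: 2180 m³ = 2,180,000 L.
(b) Alkalinity to add: (89 − 50) = 39 mg/L as CaCO₃ × 2,180,000 L = 85,020 g as CaCO₃.
(b) Equivalents: 85,020 g ÷ 50 g/eq = 1700 eq.
(b) NaHCO₃ supplies 1 eq per mole → 1700 mol.
(b) Mass: 1700 mol × 84 g/mol = 142,800 g.

(a) 23.9 L; (b) 143 kg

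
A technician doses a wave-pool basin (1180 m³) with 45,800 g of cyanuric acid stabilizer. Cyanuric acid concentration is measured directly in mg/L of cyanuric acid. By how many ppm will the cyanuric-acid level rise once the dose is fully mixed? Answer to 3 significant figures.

38.8 ppm

Volume: 1180 m³ = 1,180,000 L.
Rise: 45,800 g / 1,180,000 L × 1000 = 38.81 mg/L.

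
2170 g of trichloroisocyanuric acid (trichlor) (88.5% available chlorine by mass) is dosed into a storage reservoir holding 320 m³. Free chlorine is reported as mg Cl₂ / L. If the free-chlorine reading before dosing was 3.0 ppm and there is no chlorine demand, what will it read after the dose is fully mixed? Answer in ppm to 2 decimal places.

9.00 ppm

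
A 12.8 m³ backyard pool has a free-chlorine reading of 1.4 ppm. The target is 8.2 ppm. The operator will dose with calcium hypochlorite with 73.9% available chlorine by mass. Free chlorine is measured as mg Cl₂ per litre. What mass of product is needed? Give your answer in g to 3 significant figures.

Volume: 12.8 m³ = 12,800 L.
Chlorine deficit: 8.2 − 1.4 = 6.8 ppm = 6.8 mg/L as Cl₂.
Cl₂ equivalent needed: 6.8 mg/L × 12,800 L = 87,040 mg = 87.04 g.
Product at 73.9% available chlorine: 87.04 / 0.739 = 117.8 g.

118 g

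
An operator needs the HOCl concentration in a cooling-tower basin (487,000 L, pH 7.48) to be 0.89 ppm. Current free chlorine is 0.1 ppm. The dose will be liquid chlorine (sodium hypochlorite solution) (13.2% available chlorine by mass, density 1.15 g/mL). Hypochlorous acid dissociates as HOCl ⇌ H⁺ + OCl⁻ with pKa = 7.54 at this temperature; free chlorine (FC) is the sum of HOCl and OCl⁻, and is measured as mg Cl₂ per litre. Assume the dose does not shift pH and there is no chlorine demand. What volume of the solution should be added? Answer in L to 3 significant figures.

5.02 L

[OCl⁻]/[HOCl] = 10^(pH − pKa) = 10^(7.48 − 7.54) = 0.871; fraction as HOCl = 1/(1 + 0.871) = 0.5345.
Free chlorine required for 0.89 ppm HOCl: 0.89 / 0.5345 = 1.665 ppm.
FC to add: 1.665 − 0.1 = 1.565 mg/L as Cl₂.
Cl₂ equivalent: 1.565 mg/L × 487,000 L = 762.2 g.
Product at 13.2% available Cl: 762.2 / 0.132 = 5774 g.
Volume: 5774 g ÷ 1.15 g/mL = 5021 mL.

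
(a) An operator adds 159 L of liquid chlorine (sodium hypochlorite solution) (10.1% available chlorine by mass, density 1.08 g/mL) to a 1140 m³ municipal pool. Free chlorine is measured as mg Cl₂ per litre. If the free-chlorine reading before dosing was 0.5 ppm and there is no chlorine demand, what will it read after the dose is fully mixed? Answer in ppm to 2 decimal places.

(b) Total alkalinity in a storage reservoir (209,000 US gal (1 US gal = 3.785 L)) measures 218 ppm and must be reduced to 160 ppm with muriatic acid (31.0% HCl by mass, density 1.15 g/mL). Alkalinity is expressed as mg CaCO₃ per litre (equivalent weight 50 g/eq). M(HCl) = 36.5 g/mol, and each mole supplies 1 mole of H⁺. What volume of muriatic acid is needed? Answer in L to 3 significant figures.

(a) Volume: 1140 m³ = 1,140,000 L.
(a) Mass of solution: 159 L × 1000 mL/L × 1.08 g/mL = 171,700 g.
(a) Available chlorine delivered: 171,700 g × 0.101 = 17,340 g as Cl₂.
(a) Concentration rise: 17,340 g / 1,140,000 L = 15.21 mg/L = 15.21 ppm.
(a) Final FC: 0.5 + 15.21 = 15.71 ppm.

(b) Volume: 209,000 US gal × 3.785 L/gal = 791,065 L.
(b) Alkalinity to neutralize: (218 − 160) = 58 mg/L as CaCO₃ × 791,065 L = 45,880 g as CaCO₃.
(b) Equivalents of H⁺ required: 45,880 ÷ 50 g/eq = 917.6 eq = 917.6 mol HCl.
(b) Mass of HCl: 917.6 × 36.5 = 33,490 g.
(b) Mass of 31.0% solution: 33,490 / 0.31 = 108,000 g.
(b) Volume: 108,000 g ÷ 1.15 g/mL = 93,950 mL.

(a) 15.71 ppm; (b) 94.0 L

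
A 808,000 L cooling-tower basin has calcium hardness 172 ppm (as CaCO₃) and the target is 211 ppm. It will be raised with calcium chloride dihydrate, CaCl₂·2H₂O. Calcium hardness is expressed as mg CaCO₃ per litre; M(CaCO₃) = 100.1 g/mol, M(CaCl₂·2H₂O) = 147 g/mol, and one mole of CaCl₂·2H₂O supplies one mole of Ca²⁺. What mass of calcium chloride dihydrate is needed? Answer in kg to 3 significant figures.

46.3 kg

Hardness to add: (211 − 172) = 39 mg/L as CaCO₃ × 808,000 L = 31,510 g as CaCO₃.
Moles of Ca²⁺ (1 mol Ca²⁺ ≡ 1 mol CaCO₃): 31,510 / 100.1 g/mol = 314.8 mol.
Mass of CaCl₂·2H₂O: 314.8 × 147 = 46,280 g.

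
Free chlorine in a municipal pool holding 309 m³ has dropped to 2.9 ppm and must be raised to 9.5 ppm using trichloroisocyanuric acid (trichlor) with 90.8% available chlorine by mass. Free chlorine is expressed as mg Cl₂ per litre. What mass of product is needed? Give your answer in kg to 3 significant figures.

Volume: 309 m³ = 309,000 L.
Chlorine deficit: 9.5 − 2.9 = 6.6 ppm = 6.6 mg/L as Cl₂.
Cl₂ equivalent needed: 6.6 mg/L × 309,000 L = 2,039,000 mg = 2039 g.
Product at 90.8% available chlorine: 2039 / 0.908 = 2246 g.

2.25 kg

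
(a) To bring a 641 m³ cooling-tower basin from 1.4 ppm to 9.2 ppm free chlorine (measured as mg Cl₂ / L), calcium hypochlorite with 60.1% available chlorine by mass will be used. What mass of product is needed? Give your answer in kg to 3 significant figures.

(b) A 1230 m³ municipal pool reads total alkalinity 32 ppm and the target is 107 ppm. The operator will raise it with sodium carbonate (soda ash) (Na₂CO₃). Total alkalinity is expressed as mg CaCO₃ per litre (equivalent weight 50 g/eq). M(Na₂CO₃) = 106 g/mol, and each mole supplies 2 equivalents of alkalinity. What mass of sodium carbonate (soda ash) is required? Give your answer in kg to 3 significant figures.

(a) Volume: 641 m³ = 641,000 L.
(a) Chlorine deficit: 9.2 − 1.4 = 7.8 ppm = 7.8 mg/L as Cl₂.
(a) Cl₂ equivalent needed: 7.8 mg/L × 641,000 L = 5,000,000 mg = 5000 g.
(a) Product at 60.1% available chlorine: 5000 / 0.601 = 8319 g.

(b) Volume: 1230 m³ = 1,230,000 L.
(b) Alkalinity to add: (107 − 32) = 75 mg/L as CaCO₃ × 1,230,000 L = 92,250 g as CaCO₃.
(b) Equivalents: 92,250 g ÷ 50 g/eq = 1845 eq.
(b) Each mole of Na₂CO₃ supplies 2 eq, so 1845 / 2 = 922.5 mol.
(b) Mass: 922.5 mol × 106 g/mol = 97,780 g.

(a) 8.32 kg; (b) 97.8 kg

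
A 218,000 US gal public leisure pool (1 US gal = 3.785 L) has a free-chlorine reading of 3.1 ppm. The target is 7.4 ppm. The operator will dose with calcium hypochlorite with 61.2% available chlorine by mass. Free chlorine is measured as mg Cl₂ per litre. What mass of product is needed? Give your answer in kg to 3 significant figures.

Volume: 218,000 US gal × 3.785 L/gal = 825,130 L.
Chlorine deficit: 7.4 − 3.1 = 4.3 ppm = 4.3 mg/L as Cl₂.
Cl₂ equivalent needed: 4.3 mg/L × 825,130 L = 3,548,000 mg = 3548 g.
Product at 61.2% available chlorine: 3548 / 0.612 = 5797 g.

5.80 kg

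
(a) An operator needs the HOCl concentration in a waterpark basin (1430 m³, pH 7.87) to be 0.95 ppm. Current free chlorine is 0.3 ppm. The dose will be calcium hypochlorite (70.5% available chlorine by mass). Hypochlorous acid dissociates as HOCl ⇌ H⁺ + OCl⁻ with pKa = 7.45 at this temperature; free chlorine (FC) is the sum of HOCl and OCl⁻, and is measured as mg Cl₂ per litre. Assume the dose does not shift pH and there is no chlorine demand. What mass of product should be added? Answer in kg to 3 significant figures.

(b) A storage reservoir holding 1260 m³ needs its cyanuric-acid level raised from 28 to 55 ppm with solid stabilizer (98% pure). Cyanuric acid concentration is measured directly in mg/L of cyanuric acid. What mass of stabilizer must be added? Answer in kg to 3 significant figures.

(a) 6.39 kg; (b) 34.7 kg

(a) Volume: 1430 m³ = 1,430,000 L.
(a) [OCl⁻]/[HOCl] = 10^(pH − pKa) = 10^(7.87 − 7.45) = 2.63; fraction as HOCl = 1/(1 + 2.63) = 0.2755.
(a) Free chlorine required for 0.95 ppm HOCl: 0.95 / 0.2755 = 3.449 ppm.
(a) FC to add: 3.449 − 0.3 = 3.149 mg/L as Cl₂.
(a) Cl₂ equivalent: 3.149 mg/L × 1,430,000 L = 4503 g.
(a) Product at 70.5% available Cl: 4503 / 0.705 = 6387 g.

(b) Volume: 1260 m³ = 1,260,000 L.
(b) CYA to add: (55 − 28) = 27 mg/L × 1,260,000 L = 34,020 g cyanuric acid.
(b) At 98% purity: 34,020 / 0.98 = 34,710 g product.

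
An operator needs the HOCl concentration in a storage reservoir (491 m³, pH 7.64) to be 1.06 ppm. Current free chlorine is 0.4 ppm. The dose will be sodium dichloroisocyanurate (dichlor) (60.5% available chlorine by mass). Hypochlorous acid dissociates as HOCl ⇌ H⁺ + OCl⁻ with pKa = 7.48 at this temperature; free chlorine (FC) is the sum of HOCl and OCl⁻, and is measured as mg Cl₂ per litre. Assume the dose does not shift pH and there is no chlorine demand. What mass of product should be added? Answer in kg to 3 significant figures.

1.78 kg

Volume: 491 m³ = 491,000 L.
[OCl⁻]/[HOCl] = 10^(pH − pKa) = 10^(7.64 − 7.48) = 1.445; fraction as HOCl = 1/(1 + 1.445) = 0.4089.
Free chlorine required for 1.06 ppm HOCl: 1.06 / 0.4089 = 2.592 ppm.
FC to add: 2.592 − 0.4 = 2.192 mg/L as Cl₂.
Cl₂ equivalent: 2.192 mg/L × 491,000 L = 1076 g.
Product at 60.5% available Cl: 1076 / 0.605 = 1779 g.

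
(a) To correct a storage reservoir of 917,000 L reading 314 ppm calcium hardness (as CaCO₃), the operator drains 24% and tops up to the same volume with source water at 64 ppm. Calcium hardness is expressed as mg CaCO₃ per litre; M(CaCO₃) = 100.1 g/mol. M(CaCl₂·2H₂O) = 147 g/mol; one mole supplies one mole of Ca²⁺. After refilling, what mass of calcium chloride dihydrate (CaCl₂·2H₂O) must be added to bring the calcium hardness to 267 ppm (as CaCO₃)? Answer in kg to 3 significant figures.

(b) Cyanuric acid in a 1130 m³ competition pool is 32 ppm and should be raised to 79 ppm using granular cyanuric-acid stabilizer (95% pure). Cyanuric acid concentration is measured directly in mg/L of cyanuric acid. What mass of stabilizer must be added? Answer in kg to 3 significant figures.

(a) 17.5 kg; (b) 55.9 kg

(a) After draining 24% and refilling: 314 × 0.76 + 64 × 0.24 = 254 ppm.
(a) Deficit to target: 267 − 254 = 13 mg/L.
(a) As CaCO₃: 13 mg/L × 917,000 L = 11,920 g; ÷ 100.1 = 119.1 mol Ca²⁺.
(a) Mass: 119.1 × 147 = 17,510 g.

(b) Volume: 1130 m³ = 1,130,000 L.
(b) CYA to add: (79 − 32) = 47 mg/L × 1,130,000 L = 53,110 g cyanuric acid.
(b) At 95% purity: 53,110 / 0.95 = 55,910 g product.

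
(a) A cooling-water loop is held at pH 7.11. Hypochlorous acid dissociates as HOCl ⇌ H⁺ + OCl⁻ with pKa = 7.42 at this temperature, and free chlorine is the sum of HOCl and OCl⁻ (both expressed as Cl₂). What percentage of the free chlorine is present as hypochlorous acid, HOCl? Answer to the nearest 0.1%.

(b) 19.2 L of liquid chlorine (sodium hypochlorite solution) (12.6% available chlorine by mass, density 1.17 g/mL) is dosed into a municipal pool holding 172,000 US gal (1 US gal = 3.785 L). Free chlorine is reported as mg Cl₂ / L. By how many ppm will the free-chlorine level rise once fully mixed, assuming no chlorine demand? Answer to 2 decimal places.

(a) [OCl⁻]/[HOCl] = 10^(pH − pKa) = 10^(7.11 − 7.42) = 10^-0.31 = 0.4898.
(a) Fraction as HOCl = 1 / (1 + 0.4898) = 0.6712.

(b) Volume: 172,000 US gal × 3.785 L/gal = 651,020 L.
(b) Mass of solution: 19.2 L × 1000 mL/L × 1.17 g/mL = 22,460 g.
(b) Available chlorine delivered: 22,460 g × 0.126 = 2830 g as Cl₂.
(b) Concentration rise: 2830 g / 651,020 L = 4.348 mg/L = 4.35 ppm.

(a) 67.1%; (b) 4.35 ppm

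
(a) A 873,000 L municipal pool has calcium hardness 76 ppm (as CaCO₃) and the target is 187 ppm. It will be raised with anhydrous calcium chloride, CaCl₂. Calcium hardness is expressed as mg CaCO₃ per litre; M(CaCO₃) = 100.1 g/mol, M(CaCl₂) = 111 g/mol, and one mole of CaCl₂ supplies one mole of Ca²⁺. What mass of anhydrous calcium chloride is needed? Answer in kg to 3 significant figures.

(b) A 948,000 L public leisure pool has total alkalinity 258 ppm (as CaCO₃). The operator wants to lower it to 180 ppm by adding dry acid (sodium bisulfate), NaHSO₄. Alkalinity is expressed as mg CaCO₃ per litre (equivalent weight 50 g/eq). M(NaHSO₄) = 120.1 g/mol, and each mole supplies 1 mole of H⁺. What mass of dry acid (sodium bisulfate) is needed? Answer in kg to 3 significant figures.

(a) 107 kg; (b) 178 kg

(a) Hardness to add: (187 − 76) = 111 mg/L as CaCO₃ × 873,000 L = 96,900 g as CaCO₃.
(a) Moles of Ca²⁺ (1 mol Ca²⁺ ≡ 1 mol CaCO₃): 96,900 / 100.1 g/mol = 968.1 mol.
(a) Mass of CaCl₂: 968.1 × 111 = 107,500 g.

(b) Alkalinity to neutralize: (258 − 180) = 78 mg/L as CaCO₃ × 948,000 L = 73,940 g as CaCO₃.
(b) Equivalents of H⁺ required: 73,940 ÷ 50 g/eq = 1479 eq = 1479 mol NaHSO₄.
(b) Mass of NaHSO₄: 1479 × 120.1 = 177,600 g.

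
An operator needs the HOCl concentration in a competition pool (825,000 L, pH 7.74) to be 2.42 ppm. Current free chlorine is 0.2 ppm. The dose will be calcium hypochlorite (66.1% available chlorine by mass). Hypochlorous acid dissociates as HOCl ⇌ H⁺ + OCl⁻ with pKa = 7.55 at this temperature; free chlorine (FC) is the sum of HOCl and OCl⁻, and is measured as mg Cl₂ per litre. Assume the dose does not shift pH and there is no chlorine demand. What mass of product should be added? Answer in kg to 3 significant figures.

[OCl⁻]/[HOCl] = 10^(pH − pKa) = 10^(7.74 − 7.55) = 1.549; fraction as HOCl = 1/(1 + 1.549) = 0.3923.
Free chlorine required for 2.42 ppm HOCl: 2.42 / 0.3923 = 6.168 ppm.
FC to add: 6.168 − 0.2 = 5.968 mg/L as Cl₂.
Cl₂ equivalent: 5.968 mg/L × 825,000 L = 4924 g.
Product at 66.1% available Cl: 4924 / 0.661 = 7449 g.

7.45 kg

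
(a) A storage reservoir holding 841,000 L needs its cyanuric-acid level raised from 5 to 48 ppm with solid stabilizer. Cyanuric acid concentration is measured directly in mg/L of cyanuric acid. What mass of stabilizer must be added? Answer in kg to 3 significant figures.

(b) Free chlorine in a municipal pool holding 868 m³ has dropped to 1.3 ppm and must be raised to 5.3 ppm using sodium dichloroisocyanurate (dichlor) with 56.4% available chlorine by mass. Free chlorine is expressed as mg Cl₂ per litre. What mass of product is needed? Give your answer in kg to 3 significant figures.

(a) CYA to add: (48 − 5) = 43 mg/L × 841,000 L = 36,160 g cyanuric acid.

(b) Volume: 868 m³ = 868,000 L.
(b) Chlorine deficit: 5.3 − 1.3 = 4 ppm = 4 mg/L as Cl₂.
(b) Cl₂ equivalent needed: 4 mg/L × 868,000 L = 3,472,000 mg = 3472 g.
(b) Product at 56.4% available chlorine: 3472 / 0.564 = 6156 g.

(a) 36.2 kg; (b) 6.16 kg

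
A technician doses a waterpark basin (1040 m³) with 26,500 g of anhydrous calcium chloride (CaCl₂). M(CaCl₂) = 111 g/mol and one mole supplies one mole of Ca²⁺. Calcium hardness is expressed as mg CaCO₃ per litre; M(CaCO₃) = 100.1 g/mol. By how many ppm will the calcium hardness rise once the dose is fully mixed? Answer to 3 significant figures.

23.0 ppm

Volume: 1040 m³ = 1,040,000 L.
Moles of Ca²⁺: 26,500 g ÷ 111 g/mol = 238.7 mol.
As CaCO₃: 238.7 mol × 100.1 g/mol = 23,900 g.
Rise: 23,900 g / 1,040,000 L × 1000 = 22.98 mg/L.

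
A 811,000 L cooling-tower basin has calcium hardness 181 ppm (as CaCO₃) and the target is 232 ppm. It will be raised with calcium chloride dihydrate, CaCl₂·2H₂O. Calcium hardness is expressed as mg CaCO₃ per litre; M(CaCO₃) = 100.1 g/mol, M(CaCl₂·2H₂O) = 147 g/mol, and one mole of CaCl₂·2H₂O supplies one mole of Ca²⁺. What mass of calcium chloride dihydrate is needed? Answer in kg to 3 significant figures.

Hardness to add: (232 − 181) = 51 mg/L as CaCO₃ × 811,000 L = 41,360 g as CaCO₃.
Moles of Ca²⁺ (1 mol Ca²⁺ ≡ 1 mol CaCO₃): 41,360 / 100.1 g/mol = 413.2 mol.
Mass of CaCl₂·2H₂O: 413.2 × 147 = 60,740 g.

60.7 kg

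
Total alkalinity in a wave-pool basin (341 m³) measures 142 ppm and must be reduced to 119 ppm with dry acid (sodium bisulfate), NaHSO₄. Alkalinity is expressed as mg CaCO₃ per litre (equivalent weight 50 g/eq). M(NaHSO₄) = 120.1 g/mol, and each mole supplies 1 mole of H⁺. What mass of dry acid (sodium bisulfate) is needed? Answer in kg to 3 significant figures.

18.8 kg

Volume: 341 m³ = 341,000 L.
Alkalinity to neutralize: (142 − 119) = 23 mg/L as CaCO₃ × 341,000 L = 7843 g as CaCO₃.
Equivalents of H⁺ required: 7843 ÷ 50 g/eq = 156.9 eq = 156.9 mol NaHSO₄.
Mass of NaHSO₄: 156.9 × 120.1 = 18,840 g.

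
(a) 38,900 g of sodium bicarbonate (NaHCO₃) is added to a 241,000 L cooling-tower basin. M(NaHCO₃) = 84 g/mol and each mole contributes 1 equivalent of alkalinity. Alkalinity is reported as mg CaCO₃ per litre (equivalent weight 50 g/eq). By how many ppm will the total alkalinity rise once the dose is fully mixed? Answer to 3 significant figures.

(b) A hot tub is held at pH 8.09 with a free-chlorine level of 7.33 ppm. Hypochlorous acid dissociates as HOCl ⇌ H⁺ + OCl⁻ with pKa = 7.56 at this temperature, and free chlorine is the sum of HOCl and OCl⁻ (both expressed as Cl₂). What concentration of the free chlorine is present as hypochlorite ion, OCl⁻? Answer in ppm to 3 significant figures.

(a) 96.1 ppm; (b) 5.66 ppm

(a) Moles of NaHCO₃: 38,900 g ÷ 84 g/mol = 463.1 mol → 463.1 eq of alkalinity.
(a) As CaCO₃: 463.1 eq × 50 g/eq = 23,150 g.
(a) Rise: 23,150 g / 241,000 L × 1000 = 96.08 mg/L.

(b) [OCl⁻]/[HOCl] = 10^(pH − pKa) = 10^(8.09 − 7.56) = 10^0.53 = 3.388.
(b) Fraction as HOCl = 1 / (1 + 3.388) = 0.2279.
(b) OCl⁻ = (1 − 0.2279) × 7.33 ppm = 5.66 ppm.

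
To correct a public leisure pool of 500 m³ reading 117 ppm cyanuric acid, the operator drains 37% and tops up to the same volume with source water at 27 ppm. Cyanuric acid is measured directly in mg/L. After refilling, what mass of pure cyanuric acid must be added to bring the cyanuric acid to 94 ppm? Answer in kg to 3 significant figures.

5.15 kg

Volume: 500 m³ = 500,000 L.
After draining 37% and refilling: 117 × 0.63 + 27 × 0.37 = 83.7 ppm.
Deficit to target: 94 − 83.7 = 10.3 mg/L.
Mass: 10.3 mg/L × 500,000 L = 5150 g cyanuric acid.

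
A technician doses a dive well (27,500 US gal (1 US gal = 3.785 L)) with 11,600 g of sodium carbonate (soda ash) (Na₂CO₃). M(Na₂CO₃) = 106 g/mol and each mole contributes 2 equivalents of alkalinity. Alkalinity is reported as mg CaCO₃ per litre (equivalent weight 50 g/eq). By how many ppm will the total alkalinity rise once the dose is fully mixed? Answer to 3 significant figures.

105 ppm

Volume: 27,500 US gal × 3.785 L/gal = 104,088 L.
Moles of Na₂CO₃: 11,600 g ÷ 106 g/mol = 109.4 mol → 218.9 eq of alkalinity.
As CaCO₃: 218.9 eq × 50 g/eq = 10,940 g.
Rise: 10,940 g / 104,088 L × 1000 = 105.1 mg/L.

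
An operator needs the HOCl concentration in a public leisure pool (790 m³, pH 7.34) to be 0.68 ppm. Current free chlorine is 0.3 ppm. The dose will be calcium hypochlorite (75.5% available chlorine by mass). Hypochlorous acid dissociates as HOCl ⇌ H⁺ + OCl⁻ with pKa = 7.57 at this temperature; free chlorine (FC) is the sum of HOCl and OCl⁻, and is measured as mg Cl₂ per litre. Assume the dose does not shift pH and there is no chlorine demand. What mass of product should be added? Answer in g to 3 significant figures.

817 g

Volume: 790 m³ = 790,000 L.
[OCl⁻]/[HOCl] = 10^(pH − pKa) = 10^(7.34 − 7.57) = 0.5888; fraction as HOCl = 1/(1 + 0.5888) = 0.6294.
Free chlorine required for 0.68 ppm HOCl: 0.68 / 0.6294 = 1.08 ppm.
FC to add: 1.08 − 0.3 = 0.7804 mg/L as Cl₂.
Cl₂ equivalent: 0.7804 mg/L × 790,000 L = 616.5 g.
Product at 75.5% available Cl: 616.5 / 0.755 = 816.6 g.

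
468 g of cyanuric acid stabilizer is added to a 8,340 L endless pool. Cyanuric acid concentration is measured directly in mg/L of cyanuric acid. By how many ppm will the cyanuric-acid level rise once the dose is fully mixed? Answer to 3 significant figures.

56.1 ppm

Rise: 468 g / 8,340 L × 1000 = 56.12 mg/L.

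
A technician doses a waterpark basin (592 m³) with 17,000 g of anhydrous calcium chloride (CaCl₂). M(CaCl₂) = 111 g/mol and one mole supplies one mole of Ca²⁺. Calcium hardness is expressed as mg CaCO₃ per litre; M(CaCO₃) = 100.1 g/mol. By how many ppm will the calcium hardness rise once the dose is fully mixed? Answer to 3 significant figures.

Volume: 592 m³ = 592,000 L.
Moles of Ca²⁺: 17,000 g ÷ 111 g/mol = 153.2 mol.
As CaCO₃: 153.2 mol × 100.1 g/mol = 15,330 g.
Rise: 15,330 g / 592,000 L × 1000 = 25.9 mg/L.

25.9 ppm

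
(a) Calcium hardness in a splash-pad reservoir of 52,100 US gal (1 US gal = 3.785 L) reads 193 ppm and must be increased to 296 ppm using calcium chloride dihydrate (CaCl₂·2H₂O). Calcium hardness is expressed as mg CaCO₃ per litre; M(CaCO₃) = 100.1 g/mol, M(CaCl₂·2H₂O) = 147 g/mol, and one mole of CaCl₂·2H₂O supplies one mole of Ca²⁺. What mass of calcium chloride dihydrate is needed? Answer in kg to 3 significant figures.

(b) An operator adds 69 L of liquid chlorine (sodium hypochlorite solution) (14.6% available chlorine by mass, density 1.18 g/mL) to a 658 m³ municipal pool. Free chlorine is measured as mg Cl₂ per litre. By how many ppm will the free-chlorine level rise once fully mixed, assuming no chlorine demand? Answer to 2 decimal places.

(a) 29.8 kg; (b) 18.07 ppm

(a) Volume: 52,100 US gal × 3.785 L/gal = 197,198 L.
(a) Hardness to add: (296 − 193) = 103 mg/L as CaCO₃ × 197,198 L = 20,310 g as CaCO₃.
(a) Moles of Ca²⁺ (1 mol Ca²⁺ ≡ 1 mol CaCO₃): 20,310 / 100.1 g/mol = 202.9 mol.
(a) Mass of CaCl₂·2H₂O: 202.9 × 147 = 29,830 g.

(b) Volume: 658 m³ = 658,000 L.
(b) Mass of solution: 69 L × 1000 mL/L × 1.18 g/mL = 81,420 g.
(b) Available chlorine delivered: 81,420 g × 0.146 = 11,890 g as Cl₂.
(b) Concentration rise: 11,890 g / 658,000 L = 18.07 mg/L = 18.07 ppm.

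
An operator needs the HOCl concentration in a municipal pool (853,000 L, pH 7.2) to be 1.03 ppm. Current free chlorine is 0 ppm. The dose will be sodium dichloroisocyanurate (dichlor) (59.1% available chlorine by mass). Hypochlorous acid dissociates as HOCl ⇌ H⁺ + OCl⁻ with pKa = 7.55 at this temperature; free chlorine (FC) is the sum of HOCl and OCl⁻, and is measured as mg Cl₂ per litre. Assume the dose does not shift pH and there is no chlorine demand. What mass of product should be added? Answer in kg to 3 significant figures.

2.15 kg

[OCl⁻]/[HOCl] = 10^(pH − pKa) = 10^(7.2 − 7.55) = 0.4467; fraction as HOCl = 1/(1 + 0.4467) = 0.6912.
Free chlorine required for 1.03 ppm HOCl: 1.03 / 0.6912 = 1.49 ppm.
FC to add: 1.49 − 0 = 1.49 mg/L as Cl₂.
Cl₂ equivalent: 1.49 mg/L × 853,000 L = 1271 g.
Product at 59.1% available Cl: 1271 / 0.591 = 2151 g.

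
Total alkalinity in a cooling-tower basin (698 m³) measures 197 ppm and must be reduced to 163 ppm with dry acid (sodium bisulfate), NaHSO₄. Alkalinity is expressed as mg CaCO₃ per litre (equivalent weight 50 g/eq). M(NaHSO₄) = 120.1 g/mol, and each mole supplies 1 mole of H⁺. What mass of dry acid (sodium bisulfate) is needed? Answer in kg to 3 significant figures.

57.0 kg

Volume: 698 m³ = 698,000 L.
Alkalinity to neutralize: (197 − 163) = 34 mg/L as CaCO₃ × 698,000 L = 23,730 g as CaCO₃.
Equivalents of H⁺ required: 23,730 ÷ 50 g/eq = 474.6 eq = 474.6 mol NaHSO₄.
Mass of NaHSO₄: 474.6 × 120.1 = 57,000 g.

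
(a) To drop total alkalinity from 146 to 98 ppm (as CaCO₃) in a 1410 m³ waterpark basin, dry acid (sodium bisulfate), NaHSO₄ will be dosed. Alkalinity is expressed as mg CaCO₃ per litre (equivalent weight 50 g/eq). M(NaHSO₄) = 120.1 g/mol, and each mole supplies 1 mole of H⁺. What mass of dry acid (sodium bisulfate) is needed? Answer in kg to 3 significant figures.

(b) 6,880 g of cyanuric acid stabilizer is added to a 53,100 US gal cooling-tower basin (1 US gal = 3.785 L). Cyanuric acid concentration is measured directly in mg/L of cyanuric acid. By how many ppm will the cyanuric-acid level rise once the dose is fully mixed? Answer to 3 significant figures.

(a) Volume: 1410 m³ = 1,410,000 L.
(a) Alkalinity to neutralize: (146 − 98) = 48 mg/L as CaCO₃ × 1,410,000 L = 67,680 g as CaCO₃.
(a) Equivalents of H⁺ required: 67,680 ÷ 50 g/eq = 1354 eq = 1354 mol NaHSO₄.
(a) Mass of NaHSO₄: 1354 × 120.1 = 162,600 g.

(b) Volume: 53,100 US gal × 3.785 L/gal = 200,984 L.
(b) Rise: 6,880 g / 200,984 L × 1000 = 34.23 mg/L.

(a) 163 kg; (b) 34.2 ppm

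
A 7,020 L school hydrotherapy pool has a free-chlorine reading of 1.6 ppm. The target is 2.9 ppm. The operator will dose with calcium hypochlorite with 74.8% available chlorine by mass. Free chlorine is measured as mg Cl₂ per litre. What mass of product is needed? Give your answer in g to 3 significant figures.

Chlorine deficit: 2.9 − 1.6 = 1.3 ppm = 1.3 mg/L as Cl₂.
Cl₂ equivalent needed: 1.3 mg/L × 7,020 L = 9126 mg = 9.126 g.
Product at 74.8% available chlorine: 9.126 / 0.748 = 12.2 g.

12.2 g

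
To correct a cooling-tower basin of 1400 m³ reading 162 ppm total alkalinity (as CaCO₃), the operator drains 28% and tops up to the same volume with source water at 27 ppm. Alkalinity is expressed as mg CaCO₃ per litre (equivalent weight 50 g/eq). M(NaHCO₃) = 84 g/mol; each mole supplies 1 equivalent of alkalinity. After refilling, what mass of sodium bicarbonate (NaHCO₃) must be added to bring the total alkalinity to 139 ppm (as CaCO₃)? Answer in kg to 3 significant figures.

34.8 kg

Volume: 1400 m³ = 1,400,000 L.
After draining 28% and refilling: 162 × 0.72 + 27 × 0.28 = 124.2 ppm.
Deficit to target: 139 − 124.2 = 14.8 mg/L.
As CaCO₃: 14.8 mg/L × 1,400,000 L = 20,720 g; ÷ 50 g/eq ÷ 1 = 414.4 mol NaHCO₃.
Mass: 414.4 × 84 = 34,810 g.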